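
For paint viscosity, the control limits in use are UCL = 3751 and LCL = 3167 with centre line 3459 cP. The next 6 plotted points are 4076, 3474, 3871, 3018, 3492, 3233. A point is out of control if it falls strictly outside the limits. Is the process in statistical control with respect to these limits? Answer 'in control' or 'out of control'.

Compare each point to [3167, 3751]: sample 1 = 4076 > UCL; sample 3 = 3871 > UCL; sample 4 = 3018 < LCL.

out of control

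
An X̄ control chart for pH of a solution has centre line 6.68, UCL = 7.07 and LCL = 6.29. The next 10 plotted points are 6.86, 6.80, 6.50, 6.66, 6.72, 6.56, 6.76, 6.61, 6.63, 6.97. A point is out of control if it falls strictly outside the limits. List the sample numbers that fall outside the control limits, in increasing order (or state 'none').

none

All 10 points lie within [6.29, 7.07].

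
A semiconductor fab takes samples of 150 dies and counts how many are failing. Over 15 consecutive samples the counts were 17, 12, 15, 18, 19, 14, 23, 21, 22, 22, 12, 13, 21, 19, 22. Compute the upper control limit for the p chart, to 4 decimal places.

p̄ = Σdᵢ / (k·n) = 270 / (15 × 150) = 0.12000
UCL = p̄ + 3·√(p̄(1−p̄)/n) = 0.12000 + 3 × √(0.12000×0.88000/150) = 0.12000 + 3 × 0.02653 = 0.19960

0.1996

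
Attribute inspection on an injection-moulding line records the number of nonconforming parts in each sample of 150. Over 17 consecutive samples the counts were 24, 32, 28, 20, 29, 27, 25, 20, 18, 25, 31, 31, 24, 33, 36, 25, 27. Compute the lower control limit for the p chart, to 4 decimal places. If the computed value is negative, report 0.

0.0846

p̄ = Σdᵢ / (k·n) = 455 / (17 × 150) = 0.17843
LCL = p̄ − 3·√(p̄(1−p̄)/n) = 0.17843 − 3 × 0.03126 = 0.08465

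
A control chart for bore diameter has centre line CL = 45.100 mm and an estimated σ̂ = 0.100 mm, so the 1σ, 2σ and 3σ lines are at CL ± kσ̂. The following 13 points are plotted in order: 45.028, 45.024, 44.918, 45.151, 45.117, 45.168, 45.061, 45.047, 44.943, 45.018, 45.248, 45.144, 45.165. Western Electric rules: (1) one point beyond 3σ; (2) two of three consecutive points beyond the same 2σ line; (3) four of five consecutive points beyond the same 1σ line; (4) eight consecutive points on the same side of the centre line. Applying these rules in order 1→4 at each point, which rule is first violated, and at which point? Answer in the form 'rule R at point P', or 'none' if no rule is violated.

none

Zone of each point (C = within 1σ̂, B = 1σ̂–2σ̂, A = 2σ̂–3σ̂, * = beyond 3σ̂; sign = side of CL): 1:-C, 2:-C, 3:-B, 4:+C, 5:+C, 6:+C, 7:-C, 8:-C, 9:-B, 10:-C, 11:+B, 12:+C, 13:+C
No rule fires across all 13 points.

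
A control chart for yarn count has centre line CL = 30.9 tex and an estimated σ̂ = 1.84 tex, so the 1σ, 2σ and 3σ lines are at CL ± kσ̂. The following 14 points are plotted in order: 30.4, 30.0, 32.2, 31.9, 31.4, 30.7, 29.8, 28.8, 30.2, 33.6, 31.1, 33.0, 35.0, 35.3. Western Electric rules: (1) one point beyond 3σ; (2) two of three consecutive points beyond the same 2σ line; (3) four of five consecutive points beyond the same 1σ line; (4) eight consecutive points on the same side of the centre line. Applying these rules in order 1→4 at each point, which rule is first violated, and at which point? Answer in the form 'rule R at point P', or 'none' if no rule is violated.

rule 2 at point 14

Zone of each point (C = within 1σ̂, B = 1σ̂–2σ̂, A = 2σ̂–3σ̂, * = beyond 3σ̂; sign = side of CL): 1:-C, 2:-C, 3:+C, 4:+C, 5:+C, 6:-C, 7:-C, 8:-B, 9:-C, 10:+B, 11:+C, 12:+B, 13:+A, 14:+A
Rule 2 (two of three consecutive points beyond the same 2σ limit) is satisfied at point 14.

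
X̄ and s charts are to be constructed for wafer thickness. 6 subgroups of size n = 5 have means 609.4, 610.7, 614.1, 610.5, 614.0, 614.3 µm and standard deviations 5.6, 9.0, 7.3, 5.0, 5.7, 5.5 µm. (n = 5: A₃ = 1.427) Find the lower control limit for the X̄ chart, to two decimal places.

X̄̄ = (609.4 + 610.7 + 614.1 + 610.5 + 614.0 + 614.3) / 6 = 612.1667
s̄ = (5.6 + 9.0 + 7.3 + 5.0 + 5.7 + 5.5) / 6 = 6.3500
LCL = X̄̄ − A₃·s̄ = 612.1667 − 1.427 × 6.3500 = 603.1052

603.11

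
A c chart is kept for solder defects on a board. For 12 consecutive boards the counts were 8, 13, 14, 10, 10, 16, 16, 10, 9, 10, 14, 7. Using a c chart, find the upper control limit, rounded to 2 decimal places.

21.55

c̄ = (8 + 13 + 14 + 10 + 10 + 16 + 16 + 10 + 9 + 10 + 14 + 7) / 12 = 137 / 12 = 11.4167
UCL = c̄ + 3√c̄ = 11.4167 + 3 × √11.4167 = 11.4167 + 3 × 3.3789 = 21.5532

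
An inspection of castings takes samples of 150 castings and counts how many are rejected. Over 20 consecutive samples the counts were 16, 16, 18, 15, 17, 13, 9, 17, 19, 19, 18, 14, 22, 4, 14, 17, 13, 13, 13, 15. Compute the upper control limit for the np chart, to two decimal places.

26.16

p̄ = Σdᵢ / (k·n) = 302 / (20 × 150) = 0.10067
UCL = np̄ + 3·√(np̄(1−p̄)) = 15.1000 + 3 × √(15.1000×0.89933) = 15.1000 + 3 × 3.6851 = 26.1553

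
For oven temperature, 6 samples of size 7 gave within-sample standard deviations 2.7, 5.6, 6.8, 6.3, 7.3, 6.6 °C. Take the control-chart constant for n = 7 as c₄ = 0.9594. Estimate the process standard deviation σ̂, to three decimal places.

s̄ = (2.7 + 5.6 + 6.8 + 6.3 + 7.3 + 6.6) / 6 = 5.8833
σ̂ = s̄ / c₄ = 5.8833 / 0.9594 = 6.1323

6.132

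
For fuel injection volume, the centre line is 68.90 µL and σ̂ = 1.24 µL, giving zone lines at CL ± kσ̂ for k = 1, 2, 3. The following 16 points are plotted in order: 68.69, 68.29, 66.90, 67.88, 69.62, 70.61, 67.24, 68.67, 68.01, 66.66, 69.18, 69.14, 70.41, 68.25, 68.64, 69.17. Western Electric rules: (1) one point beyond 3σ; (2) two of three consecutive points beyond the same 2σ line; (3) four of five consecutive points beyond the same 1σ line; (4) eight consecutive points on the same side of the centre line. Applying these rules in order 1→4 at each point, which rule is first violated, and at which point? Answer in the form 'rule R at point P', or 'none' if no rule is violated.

Zone of each point (C = within 1σ̂, B = 1σ̂–2σ̂, A = 2σ̂–3σ̂, * = beyond 3σ̂; sign = side of CL): 1:-C, 2:-C, 3:-B, 4:-C, 5:+C, 6:+B, 7:-B, 8:-C, 9:-C, 10:-B, 11:+C, 12:+C, 13:+B, 14:-C, 15:-C, 16:+C
No rule fires across all 16 points.

none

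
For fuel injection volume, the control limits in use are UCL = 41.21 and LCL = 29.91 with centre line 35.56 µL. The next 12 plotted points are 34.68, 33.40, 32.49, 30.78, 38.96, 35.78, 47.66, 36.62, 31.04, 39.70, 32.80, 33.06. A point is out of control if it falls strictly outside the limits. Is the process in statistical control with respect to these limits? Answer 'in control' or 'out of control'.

Compare each point to [29.91, 41.21]: sample 7 = 47.66 > UCL.

out of control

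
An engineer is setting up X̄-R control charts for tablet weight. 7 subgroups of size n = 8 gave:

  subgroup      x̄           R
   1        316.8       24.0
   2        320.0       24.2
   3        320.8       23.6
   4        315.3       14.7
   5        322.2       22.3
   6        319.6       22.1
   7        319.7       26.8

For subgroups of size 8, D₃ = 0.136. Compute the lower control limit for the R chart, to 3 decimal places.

3.064

R̄ = (24.0 + 24.2 + 23.6 + 14.7 + 22.3 + 22.1 + 26.8) / 7 = 157.7000 / 7 = 22.5286
LCL_R = D₃·R̄ = 0.136 × 22.5286 = 3.0639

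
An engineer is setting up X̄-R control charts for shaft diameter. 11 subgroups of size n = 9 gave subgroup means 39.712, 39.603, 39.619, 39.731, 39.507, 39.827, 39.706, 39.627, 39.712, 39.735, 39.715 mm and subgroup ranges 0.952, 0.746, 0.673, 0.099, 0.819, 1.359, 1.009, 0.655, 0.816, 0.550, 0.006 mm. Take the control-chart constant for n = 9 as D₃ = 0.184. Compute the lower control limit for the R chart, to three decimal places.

0.129

R̄ = (0.952 + 0.746 + 0.673 + 0.099 + 0.819 + 1.359 + 1.009 + 0.655 + 0.816 + 0.550 + 0.006) / 11 = 7.6840 / 11 = 0.6985
LCL_R = D₃·R̄ = 0.184 × 0.6985 = 0.1285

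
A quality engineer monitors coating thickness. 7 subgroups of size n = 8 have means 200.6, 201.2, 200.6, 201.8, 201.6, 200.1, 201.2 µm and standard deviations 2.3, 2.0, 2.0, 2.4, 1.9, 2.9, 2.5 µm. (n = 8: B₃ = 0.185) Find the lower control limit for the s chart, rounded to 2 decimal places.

s̄ = (2.3 + 2.0 + 2.0 + 2.4 + 1.9 + 2.9 + 2.5) / 7 = 2.2857
LCL_s = B₃·s̄ = 0.185 × 2.2857 = 0.4229

0.42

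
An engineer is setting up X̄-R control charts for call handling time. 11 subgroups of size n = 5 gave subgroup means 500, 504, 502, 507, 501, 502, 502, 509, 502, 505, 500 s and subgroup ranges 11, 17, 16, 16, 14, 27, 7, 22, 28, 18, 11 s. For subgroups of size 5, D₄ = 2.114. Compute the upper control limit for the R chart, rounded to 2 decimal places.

R̄ = (11 + 17 + 16 + 16 + 14 + 27 + 7 + 22 + 28 + 18 + 11) / 11 = 187.0000 / 11 = 17.0000
UCL_R = D₄·R̄ = 2.114 × 17.0000 = 35.9380

35.94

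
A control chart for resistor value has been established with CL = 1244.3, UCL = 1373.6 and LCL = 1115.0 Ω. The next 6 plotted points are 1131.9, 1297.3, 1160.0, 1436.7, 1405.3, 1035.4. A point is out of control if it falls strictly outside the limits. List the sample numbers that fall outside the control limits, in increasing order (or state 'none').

Compare each point to [1115.0, 1373.6]: sample 4 = 1436.7 > UCL; sample 5 = 1405.3 > UCL; sample 6 = 1035.4 < LCL.

4, 5, 6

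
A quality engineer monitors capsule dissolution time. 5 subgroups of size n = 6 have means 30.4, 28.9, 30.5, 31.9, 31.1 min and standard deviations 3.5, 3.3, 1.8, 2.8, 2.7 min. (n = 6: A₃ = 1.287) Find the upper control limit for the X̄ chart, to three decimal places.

X̄̄ = (30.4 + 28.9 + 30.5 + 31.9 + 31.1) / 5 = 30.5600
s̄ = (3.5 + 3.3 + 1.8 + 2.8 + 2.7) / 5 = 2.8200
UCL = X̄̄ + A₃·s̄ = 30.5600 + 1.287 × 2.8200 = 34.1893

34.189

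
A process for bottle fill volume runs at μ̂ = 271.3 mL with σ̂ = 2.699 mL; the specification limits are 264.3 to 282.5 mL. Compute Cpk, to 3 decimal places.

Cpu = (USL − μ̂) / (3σ̂) = (282.5 − 271.3) / (3 × 2.699) = 1.3832; Cpl = (μ̂ − LSL) / (3σ̂) = (271.3 − 264.3) / (3 × 2.699) = 0.8645; Cpk = min(Cpu, Cpl) = 0.8645

0.865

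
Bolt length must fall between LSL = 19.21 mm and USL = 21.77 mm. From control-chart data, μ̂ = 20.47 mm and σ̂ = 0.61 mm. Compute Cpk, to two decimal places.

Cpu = (USL − μ̂) / (3σ̂) = (21.77 − 20.47) / (3 × 0.61) = 0.7104; Cpl = (μ̂ − LSL) / (3σ̂) = (20.47 − 19.21) / (3 × 0.61) = 0.6885; Cpk = min(Cpu, Cpl) = 0.6885

0.69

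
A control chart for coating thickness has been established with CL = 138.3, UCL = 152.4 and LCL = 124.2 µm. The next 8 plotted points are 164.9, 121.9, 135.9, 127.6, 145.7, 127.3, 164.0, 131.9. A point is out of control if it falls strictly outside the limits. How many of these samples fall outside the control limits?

3

Compare each point to [124.2, 152.4]: sample 1 = 164.9 > UCL; sample 2 = 121.9 < LCL; sample 7 = 164.0 > UCL.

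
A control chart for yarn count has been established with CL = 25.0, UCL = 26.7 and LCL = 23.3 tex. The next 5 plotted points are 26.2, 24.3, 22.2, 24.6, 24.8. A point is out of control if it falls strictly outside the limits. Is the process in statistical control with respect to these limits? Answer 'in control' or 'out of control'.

out of control

Compare each point to [23.3, 26.7]: sample 3 = 22.2 < LCL.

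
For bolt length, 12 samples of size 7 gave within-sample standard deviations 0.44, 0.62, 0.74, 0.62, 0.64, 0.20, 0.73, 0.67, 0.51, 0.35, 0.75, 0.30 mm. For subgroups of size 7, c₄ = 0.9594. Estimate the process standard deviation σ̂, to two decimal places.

s̄ = (0.44 + 0.62 + 0.74 + 0.62 + 0.64 + 0.20 + 0.73 + 0.67 + 0.51 + 0.35 + 0.75 + 0.30) / 12 = 0.5475
σ̂ = s̄ / c₄ = 0.5475 / 0.9594 = 0.5707

0.57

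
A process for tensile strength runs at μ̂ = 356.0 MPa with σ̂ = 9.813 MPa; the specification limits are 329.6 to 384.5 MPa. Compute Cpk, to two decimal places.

0.90

Cpu = (USL − μ̂) / (3σ̂) = (384.5 − 356.0) / (3 × 9.813) = 0.9681; Cpl = (μ̂ − LSL) / (3σ̂) = (356.0 − 329.6) / (3 × 9.813) = 0.8968; Cpk = min(Cpu, Cpl) = 0.8968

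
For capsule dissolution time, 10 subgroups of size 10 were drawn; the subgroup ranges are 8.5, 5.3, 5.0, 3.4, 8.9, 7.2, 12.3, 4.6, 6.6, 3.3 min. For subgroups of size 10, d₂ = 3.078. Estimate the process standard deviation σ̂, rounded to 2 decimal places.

R̄ = (8.5 + 5.3 + 5.0 + 3.4 + 8.9 + 7.2 + 12.3 + 4.6 + 6.6 + 3.3) / 10 = 6.5100
σ̂ = R̄ / d₂ = 6.5100 / 3.078 = 2.1150

2.12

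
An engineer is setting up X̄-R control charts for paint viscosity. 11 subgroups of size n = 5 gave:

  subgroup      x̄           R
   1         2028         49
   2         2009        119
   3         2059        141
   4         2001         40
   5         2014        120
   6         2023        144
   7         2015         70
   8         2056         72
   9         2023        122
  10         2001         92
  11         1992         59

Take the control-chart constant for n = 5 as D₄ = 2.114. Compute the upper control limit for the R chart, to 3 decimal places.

R̄ = (49 + 119 + 141 + 40 + 120 + 144 + 70 + 72 + 122 + 92 + 59) / 11 = 1028.0000 / 11 = 93.4545
UCL_R = D₄·R̄ = 2.114 × 93.4545 = 197.5629

197.563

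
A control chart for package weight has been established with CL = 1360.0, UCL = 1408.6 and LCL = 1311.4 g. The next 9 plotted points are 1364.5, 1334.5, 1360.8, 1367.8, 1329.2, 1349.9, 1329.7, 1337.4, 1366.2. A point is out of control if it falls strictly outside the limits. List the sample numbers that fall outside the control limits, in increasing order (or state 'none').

none

All 9 points lie within [1311.4, 1408.6].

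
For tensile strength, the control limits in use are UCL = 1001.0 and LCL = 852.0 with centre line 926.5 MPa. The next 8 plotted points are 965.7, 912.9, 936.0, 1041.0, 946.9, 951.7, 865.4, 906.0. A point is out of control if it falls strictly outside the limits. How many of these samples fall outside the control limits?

Compare each point to [852.0, 1001.0]: sample 4 = 1041.0 > UCL.

1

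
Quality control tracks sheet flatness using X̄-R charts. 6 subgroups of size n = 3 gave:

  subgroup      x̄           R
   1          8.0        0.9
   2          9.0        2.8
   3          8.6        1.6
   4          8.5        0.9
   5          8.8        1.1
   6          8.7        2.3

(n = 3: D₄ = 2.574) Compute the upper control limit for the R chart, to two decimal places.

R̄ = (0.9 + 2.8 + 1.6 + 0.9 + 1.1 + 2.3) / 6 = 9.6000 / 6 = 1.6000
UCL_R = D₄·R̄ = 2.574 × 1.6000 = 4.1184

4.12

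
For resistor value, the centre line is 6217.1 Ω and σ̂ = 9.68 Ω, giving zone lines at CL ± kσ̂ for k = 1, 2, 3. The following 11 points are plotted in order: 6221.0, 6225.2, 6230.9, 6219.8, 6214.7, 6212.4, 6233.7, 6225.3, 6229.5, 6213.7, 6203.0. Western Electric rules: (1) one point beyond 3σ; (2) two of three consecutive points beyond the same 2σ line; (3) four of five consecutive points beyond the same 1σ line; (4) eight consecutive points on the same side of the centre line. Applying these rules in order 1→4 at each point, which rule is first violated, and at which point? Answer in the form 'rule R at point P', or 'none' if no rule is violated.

Zone of each point (C = within 1σ̂, B = 1σ̂–2σ̂, A = 2σ̂–3σ̂, * = beyond 3σ̂; sign = side of CL): 1:+C, 2:+C, 3:+B, 4:+C, 5:-C, 6:-C, 7:+B, 8:+C, 9:+B, 10:-C, 11:-B
No rule fires across all 11 points.

none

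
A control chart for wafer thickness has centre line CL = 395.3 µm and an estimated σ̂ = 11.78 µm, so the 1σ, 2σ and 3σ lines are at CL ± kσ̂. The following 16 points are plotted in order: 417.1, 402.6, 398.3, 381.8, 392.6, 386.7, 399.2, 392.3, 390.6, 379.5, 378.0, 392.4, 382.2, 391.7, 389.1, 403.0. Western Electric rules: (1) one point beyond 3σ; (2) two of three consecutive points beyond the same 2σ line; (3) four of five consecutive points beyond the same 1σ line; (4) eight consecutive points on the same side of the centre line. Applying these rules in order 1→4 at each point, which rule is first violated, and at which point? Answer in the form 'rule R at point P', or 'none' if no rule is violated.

Zone of each point (C = within 1σ̂, B = 1σ̂–2σ̂, A = 2σ̂–3σ̂, * = beyond 3σ̂; sign = side of CL): 1:+B, 2:+C, 3:+C, 4:-B, 5:-C, 6:-C, 7:+C, 8:-C, 9:-C, 10:-B, 11:-B, 12:-C, 13:-B, 14:-C, 15:-C, 16:+C
Rule 4 (eight consecutive points on the same side of the centre line) is satisfied at point 15.

rule 4 at point 15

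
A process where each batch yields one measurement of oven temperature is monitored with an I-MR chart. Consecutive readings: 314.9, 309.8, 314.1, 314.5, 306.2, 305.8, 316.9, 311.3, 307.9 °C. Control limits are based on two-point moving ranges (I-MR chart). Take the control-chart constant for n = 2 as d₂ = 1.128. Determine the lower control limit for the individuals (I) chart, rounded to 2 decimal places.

X̄ = (314.9 + 309.8 + 314.1 + 314.5 + 306.2 + 305.8 + 316.9 + 311.3 + 307.9) / 9 = 311.2667
Moving ranges: 5.1, 4.3, 0.4, 8.3, 0.4, 11.1, 5.6, 3.4; M̄R̄ = 38.6000 / 8 = 4.8250
LCL = X̄ − 3·M̄R̄/d₂ = 311.2667 − 3 × 4.8250 / 1.128 = 298.4342

298.43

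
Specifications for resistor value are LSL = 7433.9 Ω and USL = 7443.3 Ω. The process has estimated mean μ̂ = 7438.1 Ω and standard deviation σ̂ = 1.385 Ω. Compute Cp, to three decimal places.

Cp = (USL − LSL) / (6σ̂) = (7443.3 − 7433.9) / (6 × 1.385) = 9.4000 / 8.3100 = 1.1312

1.131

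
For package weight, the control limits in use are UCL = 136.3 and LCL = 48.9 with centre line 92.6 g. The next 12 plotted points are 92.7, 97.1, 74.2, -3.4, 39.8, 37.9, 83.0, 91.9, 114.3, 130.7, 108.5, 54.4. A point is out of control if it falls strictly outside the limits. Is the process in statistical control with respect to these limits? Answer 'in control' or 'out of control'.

out of control

Compare each point to [48.9, 136.3]: sample 4 = -3.4 < LCL; sample 5 = 39.8 < LCL; sample 6 = 37.9 < LCL.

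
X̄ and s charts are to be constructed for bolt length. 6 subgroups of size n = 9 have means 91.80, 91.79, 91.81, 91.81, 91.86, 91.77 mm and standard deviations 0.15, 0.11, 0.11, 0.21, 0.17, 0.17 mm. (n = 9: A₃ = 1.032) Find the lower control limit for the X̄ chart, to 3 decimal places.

X̄̄ = (91.80 + 91.79 + 91.81 + 91.81 + 91.86 + 91.77) / 6 = 91.8067
s̄ = (0.15 + 0.11 + 0.11 + 0.21 + 0.17 + 0.17) / 6 = 0.1533
LCL = X̄̄ − A₃·s̄ = 91.8067 − 1.032 × 0.1533 = 91.6484

91.648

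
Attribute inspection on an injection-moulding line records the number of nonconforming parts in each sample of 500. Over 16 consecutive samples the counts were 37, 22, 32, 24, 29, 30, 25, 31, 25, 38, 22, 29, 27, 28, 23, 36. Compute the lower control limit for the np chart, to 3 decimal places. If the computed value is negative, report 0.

13.041

p̄ = Σdᵢ / (k·n) = 458 / (16 × 500) = 0.05725
LCL = np̄ − 3·√(np̄(1−p̄)) = 28.6250 − 3 × 5.1948 = 13.0405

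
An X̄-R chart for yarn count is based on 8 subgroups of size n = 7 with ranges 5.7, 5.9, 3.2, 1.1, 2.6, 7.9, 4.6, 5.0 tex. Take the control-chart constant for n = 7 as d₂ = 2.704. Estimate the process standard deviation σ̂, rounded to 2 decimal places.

R̄ = (5.7 + 5.9 + 3.2 + 1.1 + 2.6 + 7.9 + 4.6 + 5.0) / 8 = 4.5000
σ̂ = R̄ / d₂ = 4.5000 / 2.704 = 1.6642

1.66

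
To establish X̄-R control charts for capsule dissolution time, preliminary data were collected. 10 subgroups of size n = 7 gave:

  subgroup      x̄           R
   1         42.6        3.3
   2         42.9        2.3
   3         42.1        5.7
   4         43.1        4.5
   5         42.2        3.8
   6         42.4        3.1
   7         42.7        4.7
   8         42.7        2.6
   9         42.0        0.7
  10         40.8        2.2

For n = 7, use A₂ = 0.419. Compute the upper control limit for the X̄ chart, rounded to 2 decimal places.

43.73

X̄̄ = (42.6 + 42.9 + 42.1 + 43.1 + 42.2 + 42.4 + 42.7 + 42.7 + 42.0 + 40.8) / 10 = 423.5000 / 10 = 42.3500
R̄ = (3.3 + 2.3 + 5.7 + 4.5 + 3.8 + 3.1 + 4.7 + 2.6 + 0.7 + 2.2) / 10 = 32.9000 / 10 = 3.2900
UCL = X̄̄ + A₂·R̄ = 42.3500 + 0.419 × 3.2900 = 43.7285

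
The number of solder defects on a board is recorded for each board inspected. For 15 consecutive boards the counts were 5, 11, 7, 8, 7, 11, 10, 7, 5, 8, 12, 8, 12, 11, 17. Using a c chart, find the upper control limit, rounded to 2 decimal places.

18.40

c̄ = (5 + 11 + 7 + 8 + 7 + 11 + 10 + 7 + 5 + 8 + 12 + 8 + 12 + 11 + 17) / 15 = 139 / 15 = 9.2667
UCL = c̄ + 3√c̄ = 9.2667 + 3 × √9.2667 = 9.2667 + 3 × 3.0441 = 18.3990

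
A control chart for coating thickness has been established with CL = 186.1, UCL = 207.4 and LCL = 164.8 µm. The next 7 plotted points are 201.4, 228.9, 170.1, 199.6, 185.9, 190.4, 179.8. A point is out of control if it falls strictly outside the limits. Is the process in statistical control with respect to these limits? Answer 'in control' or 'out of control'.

out of control

Compare each point to [164.8, 207.4]: sample 2 = 228.9 > UCL.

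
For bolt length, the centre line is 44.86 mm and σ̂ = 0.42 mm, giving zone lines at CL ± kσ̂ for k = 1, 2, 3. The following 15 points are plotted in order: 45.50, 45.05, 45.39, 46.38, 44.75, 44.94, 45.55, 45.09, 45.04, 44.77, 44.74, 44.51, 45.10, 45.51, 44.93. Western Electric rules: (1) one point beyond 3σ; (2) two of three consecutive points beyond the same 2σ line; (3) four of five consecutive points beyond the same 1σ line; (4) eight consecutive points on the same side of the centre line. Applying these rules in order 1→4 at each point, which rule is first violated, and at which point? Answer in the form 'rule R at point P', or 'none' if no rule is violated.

rule 1 at point 4

Zone of each point (C = within 1σ̂, B = 1σ̂–2σ̂, A = 2σ̂–3σ̂, * = beyond 3σ̂; sign = side of CL): 1:+B, 2:+C, 3:+B, 4:+*, 5:-C, 6:+C, 7:+B, 8:+C, 9:+C, 10:-C, 11:-C, 12:-C, 13:+C, 14:+B, 15:+C
Rule 1 (one point beyond the 3σ limits) is satisfied at point 4.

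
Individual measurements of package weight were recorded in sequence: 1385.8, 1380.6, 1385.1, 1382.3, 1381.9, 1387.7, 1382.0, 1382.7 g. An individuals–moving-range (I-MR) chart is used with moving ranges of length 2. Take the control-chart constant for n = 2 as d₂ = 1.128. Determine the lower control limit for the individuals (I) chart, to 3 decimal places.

X̄ = (1385.8 + 1380.6 + 1385.1 + 1382.3 + 1381.9 + 1387.7 + 1382.0 + 1382.7) / 8 = 1383.5125
Moving ranges: 5.2, 4.5, 2.8, 0.4, 5.8, 5.7, 0.7; M̄R̄ = 25.1000 / 7 = 3.5857
LCL = X̄ − 3·M̄R̄/d₂ = 1383.5125 − 3 × 3.5857 / 1.128 = 1373.9760

1373.976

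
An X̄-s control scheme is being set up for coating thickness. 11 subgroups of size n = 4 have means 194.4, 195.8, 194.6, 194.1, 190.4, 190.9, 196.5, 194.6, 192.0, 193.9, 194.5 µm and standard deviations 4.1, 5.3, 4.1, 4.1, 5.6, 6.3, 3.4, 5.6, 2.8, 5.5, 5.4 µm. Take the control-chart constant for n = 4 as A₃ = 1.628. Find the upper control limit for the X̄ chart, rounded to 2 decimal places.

201.52

X̄̄ = (194.4 + 195.8 + 194.6 + 194.1 + 190.4 + 190.9 + 196.5 + 194.6 + 192.0 + 193.9 + 194.5) / 11 = 193.7909
s̄ = (4.1 + 5.3 + 4.1 + 4.1 + 5.6 + 6.3 + 3.4 + 5.6 + 2.8 + 5.5 + 5.4) / 11 = 4.7455
UCL = X̄̄ + A₃·s̄ = 193.7909 + 1.628 × 4.7455 = 201.5165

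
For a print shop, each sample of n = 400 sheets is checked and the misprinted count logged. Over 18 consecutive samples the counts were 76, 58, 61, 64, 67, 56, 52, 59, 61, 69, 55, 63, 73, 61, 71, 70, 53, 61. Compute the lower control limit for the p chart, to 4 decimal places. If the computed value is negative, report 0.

p̄ = Σdᵢ / (k·n) = 1130 / (18 × 400) = 0.15694
LCL = p̄ − 3·√(p̄(1−p̄)/n) = 0.15694 − 3 × 0.01819 = 0.10238

0.1024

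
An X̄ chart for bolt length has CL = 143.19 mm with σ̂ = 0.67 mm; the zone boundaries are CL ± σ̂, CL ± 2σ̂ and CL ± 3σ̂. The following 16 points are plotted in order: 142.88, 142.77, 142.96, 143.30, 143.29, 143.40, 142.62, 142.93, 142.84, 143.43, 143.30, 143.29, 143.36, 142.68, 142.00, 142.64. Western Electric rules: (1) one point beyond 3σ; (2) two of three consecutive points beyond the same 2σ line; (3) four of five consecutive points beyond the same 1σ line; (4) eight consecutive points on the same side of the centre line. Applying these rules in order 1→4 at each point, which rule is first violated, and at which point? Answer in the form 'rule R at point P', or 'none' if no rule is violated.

none

Zone of each point (C = within 1σ̂, B = 1σ̂–2σ̂, A = 2σ̂–3σ̂, * = beyond 3σ̂; sign = side of CL): 1:-C, 2:-C, 3:-C, 4:+C, 5:+C, 6:+C, 7:-C, 8:-C, 9:-C, 10:+C, 11:+C, 12:+C, 13:+C, 14:-C, 15:-B, 16:-C
No rule fires across all 16 points.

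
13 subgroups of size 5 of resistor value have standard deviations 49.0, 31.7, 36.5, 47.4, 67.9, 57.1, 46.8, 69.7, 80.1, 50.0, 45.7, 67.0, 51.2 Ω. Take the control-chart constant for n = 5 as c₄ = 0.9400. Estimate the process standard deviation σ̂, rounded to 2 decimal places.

57.29

s̄ = (49.0 + 31.7 + 36.5 + 47.4 + 67.9 + 57.1 + 46.8 + 69.7 + 80.1 + 50.0 + 45.7 + 67.0 + 51.2) / 13 = 53.8538
σ̂ = s̄ / c₄ = 53.8538 / 0.9400 = 57.2913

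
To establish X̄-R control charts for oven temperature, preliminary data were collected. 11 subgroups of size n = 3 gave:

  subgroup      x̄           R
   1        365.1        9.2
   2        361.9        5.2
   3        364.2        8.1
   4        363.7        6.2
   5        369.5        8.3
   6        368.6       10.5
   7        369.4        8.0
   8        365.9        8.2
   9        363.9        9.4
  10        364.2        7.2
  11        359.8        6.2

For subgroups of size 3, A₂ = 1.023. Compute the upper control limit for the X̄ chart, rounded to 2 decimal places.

X̄̄ = (365.1 + 361.9 + 364.2 + 363.7 + 369.5 + 368.6 + 369.4 + 365.9 + 363.9 + 364.2 + 359.8) / 11 = 4016.2000 / 11 = 365.1091
R̄ = (9.2 + 5.2 + 8.1 + 6.2 + 8.3 + 10.5 + 8.0 + 8.2 + 9.4 + 7.2 + 6.2) / 11 = 86.5000 / 11 = 7.8636
UCL = X̄̄ + A₂·R̄ = 365.1091 + 1.023 × 7.8636 = 373.1536

373.15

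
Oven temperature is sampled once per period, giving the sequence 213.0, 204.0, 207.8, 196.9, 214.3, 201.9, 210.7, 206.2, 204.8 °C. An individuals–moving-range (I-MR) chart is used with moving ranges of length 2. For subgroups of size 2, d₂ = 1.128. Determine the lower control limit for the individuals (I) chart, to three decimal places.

X̄ = (213.0 + 204.0 + 207.8 + 196.9 + 214.3 + 201.9 + 210.7 + 206.2 + 204.8) / 9 = 206.6222
Moving ranges: 9.0, 3.8, 10.9, 17.4, 12.4, 8.8, 4.5, 1.4; M̄R̄ = 68.2000 / 8 = 8.5250
LCL = X̄ − 3·M̄R̄/d₂ = 206.6222 − 3 × 8.5250 / 1.128 = 183.9493

183.949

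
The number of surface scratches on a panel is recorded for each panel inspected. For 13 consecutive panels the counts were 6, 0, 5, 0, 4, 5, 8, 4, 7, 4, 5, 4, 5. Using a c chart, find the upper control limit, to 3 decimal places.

c̄ = (6 + 0 + 5 + 0 + 4 + 5 + 8 + 4 + 7 + 4 + 5 + 4 + 5) / 13 = 57 / 13 = 4.3846
UCL = c̄ + 3√c̄ = 4.3846 + 3 × √4.3846 = 4.3846 + 3 × 2.0939 = 10.6665

10.666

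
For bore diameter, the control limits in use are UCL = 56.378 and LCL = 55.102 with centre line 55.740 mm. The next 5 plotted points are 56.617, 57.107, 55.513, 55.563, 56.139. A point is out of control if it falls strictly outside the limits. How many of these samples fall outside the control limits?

2

Compare each point to [55.102, 56.378]: sample 1 = 56.617 > UCL; sample 2 = 57.107 > UCL.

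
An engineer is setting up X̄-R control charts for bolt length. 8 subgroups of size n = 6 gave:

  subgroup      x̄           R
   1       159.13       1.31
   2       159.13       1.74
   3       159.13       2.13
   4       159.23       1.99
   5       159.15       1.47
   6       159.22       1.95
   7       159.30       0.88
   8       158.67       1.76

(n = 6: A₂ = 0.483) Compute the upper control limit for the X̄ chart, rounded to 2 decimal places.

159.92

X̄̄ = (159.13 + 159.13 + 159.13 + 159.23 + 159.15 + 159.22 + 159.30 + 158.67) / 8 = 1272.9600 / 8 = 159.1200
R̄ = (1.31 + 1.74 + 2.13 + 1.99 + 1.47 + 1.95 + 0.88 + 1.76) / 8 = 13.2300 / 8 = 1.6538
UCL = X̄̄ + A₂·R̄ = 159.1200 + 0.483 × 1.6538 = 159.9188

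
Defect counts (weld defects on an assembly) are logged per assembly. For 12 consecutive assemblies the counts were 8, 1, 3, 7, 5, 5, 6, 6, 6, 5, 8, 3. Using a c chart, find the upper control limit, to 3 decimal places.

c̄ = (8 + 1 + 3 + 7 + 5 + 5 + 6 + 6 + 6 + 5 + 8 + 3) / 12 = 63 / 12 = 5.2500
UCL = c̄ + 3√c̄ = 5.2500 + 3 × √5.2500 = 5.2500 + 3 × 2.2913 = 12.1239

12.124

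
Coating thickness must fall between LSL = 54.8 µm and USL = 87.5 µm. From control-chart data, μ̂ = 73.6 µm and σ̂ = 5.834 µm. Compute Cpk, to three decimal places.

0.794

Cpu = (USL − μ̂) / (3σ̂) = (87.5 − 73.6) / (3 × 5.834) = 0.7942; Cpl = (μ̂ − LSL) / (3σ̂) = (73.6 − 54.8) / (3 × 5.834) = 1.0742; Cpk = min(Cpu, Cpl) = 0.7942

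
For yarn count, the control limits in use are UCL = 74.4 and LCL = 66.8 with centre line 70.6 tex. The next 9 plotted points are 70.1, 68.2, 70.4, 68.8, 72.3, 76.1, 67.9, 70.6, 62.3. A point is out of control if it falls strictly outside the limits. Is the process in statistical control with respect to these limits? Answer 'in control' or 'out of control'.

out of control

Compare each point to [66.8, 74.4]: sample 6 = 76.1 > UCL; sample 9 = 62.3 < LCL.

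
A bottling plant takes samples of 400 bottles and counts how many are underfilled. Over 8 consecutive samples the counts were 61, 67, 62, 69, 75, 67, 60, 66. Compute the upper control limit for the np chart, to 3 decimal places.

p̄ = Σdᵢ / (k·n) = 527 / (8 × 400) = 0.16469
UCL = np̄ + 3·√(np̄(1−p̄)) = 65.8750 + 3 × √(65.8750×0.83531) = 65.8750 + 3 × 7.4180 = 88.1289

88.129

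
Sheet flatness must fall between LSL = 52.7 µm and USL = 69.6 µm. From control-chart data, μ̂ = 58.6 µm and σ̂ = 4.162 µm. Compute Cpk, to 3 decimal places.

Cpu = (USL − μ̂) / (3σ̂) = (69.6 − 58.6) / (3 × 4.162) = 0.8810; Cpl = (μ̂ − LSL) / (3σ̂) = (58.6 − 52.7) / (3 × 4.162) = 0.4725; Cpk = min(Cpu, Cpl) = 0.4725

0.473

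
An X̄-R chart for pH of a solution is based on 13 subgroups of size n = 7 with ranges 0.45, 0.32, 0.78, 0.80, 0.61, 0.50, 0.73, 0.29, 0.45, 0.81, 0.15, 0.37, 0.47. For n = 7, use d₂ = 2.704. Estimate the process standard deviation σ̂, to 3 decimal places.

R̄ = (0.45 + 0.32 + 0.78 + 0.80 + 0.61 + 0.50 + 0.73 + 0.29 + 0.45 + 0.81 + 0.15 + 0.37 + 0.47) / 13 = 0.5177
σ̂ = R̄ / d₂ = 0.5177 / 2.704 = 0.1915

0.191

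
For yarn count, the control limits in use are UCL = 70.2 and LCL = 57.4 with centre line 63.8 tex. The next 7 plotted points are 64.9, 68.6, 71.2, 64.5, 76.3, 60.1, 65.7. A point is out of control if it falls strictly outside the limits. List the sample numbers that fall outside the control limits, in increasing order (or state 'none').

3, 5

Compare each point to [57.4, 70.2]: sample 3 = 71.2 > UCL; sample 5 = 76.3 > UCL.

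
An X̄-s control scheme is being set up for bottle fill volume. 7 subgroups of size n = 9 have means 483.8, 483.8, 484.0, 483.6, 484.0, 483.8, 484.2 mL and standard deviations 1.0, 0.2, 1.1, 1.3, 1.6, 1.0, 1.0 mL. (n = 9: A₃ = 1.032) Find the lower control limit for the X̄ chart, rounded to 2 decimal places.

482.82

X̄̄ = (483.8 + 483.8 + 484.0 + 483.6 + 484.0 + 483.8 + 484.2) / 7 = 483.8857
s̄ = (1.0 + 0.2 + 1.1 + 1.3 + 1.6 + 1.0 + 1.0) / 7 = 1.0286
LCL = X̄̄ − A₃·s̄ = 483.8857 − 1.032 × 1.0286 = 482.8242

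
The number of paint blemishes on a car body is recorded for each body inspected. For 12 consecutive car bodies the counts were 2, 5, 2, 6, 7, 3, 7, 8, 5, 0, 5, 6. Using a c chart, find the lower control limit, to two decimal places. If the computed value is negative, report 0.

0.00

c̄ = (2 + 5 + 2 + 6 + 7 + 3 + 7 + 8 + 5 + 0 + 5 + 6) / 12 = 56 / 12 = 4.6667
LCL = c̄ − 3√c̄ = 4.6667 − 3 × 2.1602 = -1.8141 → 0 (cannot be negative)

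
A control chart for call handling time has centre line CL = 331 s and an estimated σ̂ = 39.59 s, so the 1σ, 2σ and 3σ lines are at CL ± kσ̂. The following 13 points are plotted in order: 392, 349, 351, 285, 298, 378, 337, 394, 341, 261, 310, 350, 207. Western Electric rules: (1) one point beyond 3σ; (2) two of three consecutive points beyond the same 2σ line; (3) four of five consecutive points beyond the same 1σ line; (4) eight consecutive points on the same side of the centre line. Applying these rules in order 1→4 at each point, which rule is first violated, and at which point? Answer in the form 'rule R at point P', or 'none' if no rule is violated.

rule 1 at point 13

Zone of each point (C = within 1σ̂, B = 1σ̂–2σ̂, A = 2σ̂–3σ̂, * = beyond 3σ̂; sign = side of CL): 1:+B, 2:+C, 3:+C, 4:-B, 5:-C, 6:+B, 7:+C, 8:+B, 9:+C, 10:-B, 11:-C, 12:+C, 13:-*
Rule 1 (one point beyond the 3σ limits) is satisfied at point 13.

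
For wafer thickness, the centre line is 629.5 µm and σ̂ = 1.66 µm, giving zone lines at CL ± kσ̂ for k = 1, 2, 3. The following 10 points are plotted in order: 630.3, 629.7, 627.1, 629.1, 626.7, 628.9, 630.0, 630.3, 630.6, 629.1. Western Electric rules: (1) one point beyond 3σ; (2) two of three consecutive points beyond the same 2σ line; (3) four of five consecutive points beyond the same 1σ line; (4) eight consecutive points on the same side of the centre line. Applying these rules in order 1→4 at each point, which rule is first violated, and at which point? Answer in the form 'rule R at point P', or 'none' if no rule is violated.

Zone of each point (C = within 1σ̂, B = 1σ̂–2σ̂, A = 2σ̂–3σ̂, * = beyond 3σ̂; sign = side of CL): 1:+C, 2:+C, 3:-B, 4:-C, 5:-B, 6:-C, 7:+C, 8:+C, 9:+C, 10:-C
No rule fires across all 10 points.

none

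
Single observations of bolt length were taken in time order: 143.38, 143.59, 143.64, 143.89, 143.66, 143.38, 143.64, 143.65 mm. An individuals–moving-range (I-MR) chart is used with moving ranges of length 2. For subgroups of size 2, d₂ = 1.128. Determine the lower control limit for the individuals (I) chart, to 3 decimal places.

X̄ = (143.38 + 143.59 + 143.64 + 143.89 + 143.66 + 143.38 + 143.64 + 143.65) / 8 = 143.6037
Moving ranges: 0.21, 0.05, 0.25, 0.23, 0.28, 0.26, 0.01; M̄R̄ = 1.2900 / 7 = 0.1843
LCL = X̄ − 3·M̄R̄/d₂ = 143.6037 − 3 × 0.1843 / 1.128 = 143.1136

143.114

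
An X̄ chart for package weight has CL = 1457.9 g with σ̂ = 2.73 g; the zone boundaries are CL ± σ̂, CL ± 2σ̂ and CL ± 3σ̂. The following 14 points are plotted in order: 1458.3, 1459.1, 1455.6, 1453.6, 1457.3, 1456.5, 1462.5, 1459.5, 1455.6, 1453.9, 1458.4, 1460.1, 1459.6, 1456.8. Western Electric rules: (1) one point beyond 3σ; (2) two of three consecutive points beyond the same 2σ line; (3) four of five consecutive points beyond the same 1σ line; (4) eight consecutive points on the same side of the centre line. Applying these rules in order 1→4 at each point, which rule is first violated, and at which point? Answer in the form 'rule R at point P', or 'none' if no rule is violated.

none

Zone of each point (C = within 1σ̂, B = 1σ̂–2σ̂, A = 2σ̂–3σ̂, * = beyond 3σ̂; sign = side of CL): 1:+C, 2:+C, 3:-C, 4:-B, 5:-C, 6:-C, 7:+B, 8:+C, 9:-C, 10:-B, 11:+C, 12:+C, 13:+C, 14:-C
No rule fires across all 14 points.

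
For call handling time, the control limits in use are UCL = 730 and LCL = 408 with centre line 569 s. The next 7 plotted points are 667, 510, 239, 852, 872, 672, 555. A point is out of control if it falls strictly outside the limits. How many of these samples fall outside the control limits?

Compare each point to [408, 730]: sample 3 = 239 < LCL; sample 4 = 852 > UCL; sample 5 = 872 > UCL.

3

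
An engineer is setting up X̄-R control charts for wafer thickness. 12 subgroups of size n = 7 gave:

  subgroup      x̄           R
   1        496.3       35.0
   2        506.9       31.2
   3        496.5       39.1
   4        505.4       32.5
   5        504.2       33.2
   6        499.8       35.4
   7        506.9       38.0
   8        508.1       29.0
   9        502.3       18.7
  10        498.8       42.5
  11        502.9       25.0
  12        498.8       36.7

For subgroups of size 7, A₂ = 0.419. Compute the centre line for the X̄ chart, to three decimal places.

X̄̄ = (496.3 + 506.9 + 496.5 + 505.4 + 504.2 + 499.8 + 506.9 + 508.1 + 502.3 + 498.8 + 502.9 + 498.8) / 12 = 6026.9000 / 12 = 502.2417
CL = X̄̄ = 502.2417

502.242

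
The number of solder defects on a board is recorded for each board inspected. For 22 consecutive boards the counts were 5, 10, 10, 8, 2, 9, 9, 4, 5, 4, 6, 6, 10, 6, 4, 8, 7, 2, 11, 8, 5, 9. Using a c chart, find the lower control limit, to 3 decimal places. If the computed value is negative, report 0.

c̄ = (5 + 10 + 10 + 8 + 2 + 9 + 9 + 4 + 5 + 4 + 6 + 6 + 10 + 6 + 4 + 8 + 7 + 2 + 11 + 8 + 5 + 9) / 22 = 148 / 22 = 6.7273
LCL = c̄ − 3√c̄ = 6.7273 − 3 × 2.5937 = -1.0538 → 0 (cannot be negative)

0.000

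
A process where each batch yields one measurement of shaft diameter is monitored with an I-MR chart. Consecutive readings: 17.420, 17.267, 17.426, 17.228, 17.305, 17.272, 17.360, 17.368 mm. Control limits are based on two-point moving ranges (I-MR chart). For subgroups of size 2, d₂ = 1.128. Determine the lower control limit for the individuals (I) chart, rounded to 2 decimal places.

17.06

X̄ = (17.420 + 17.267 + 17.426 + 17.228 + 17.305 + 17.272 + 17.360 + 17.368) / 8 = 17.3307
Moving ranges: 0.153, 0.159, 0.198, 0.077, 0.033, 0.088, 0.008; M̄R̄ = 0.7160 / 7 = 0.1023
LCL = X̄ − 3·M̄R̄/d₂ = 17.3307 − 3 × 0.1023 / 1.128 = 17.0587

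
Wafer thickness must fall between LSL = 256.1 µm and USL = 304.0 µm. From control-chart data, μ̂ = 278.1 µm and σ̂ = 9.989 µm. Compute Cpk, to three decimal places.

0.734

Cpu = (USL − μ̂) / (3σ̂) = (304.0 − 278.1) / (3 × 9.989) = 0.8643; Cpl = (μ̂ − LSL) / (3σ̂) = (278.1 − 256.1) / (3 × 9.989) = 0.7341; Cpk = min(Cpu, Cpl) = 0.7341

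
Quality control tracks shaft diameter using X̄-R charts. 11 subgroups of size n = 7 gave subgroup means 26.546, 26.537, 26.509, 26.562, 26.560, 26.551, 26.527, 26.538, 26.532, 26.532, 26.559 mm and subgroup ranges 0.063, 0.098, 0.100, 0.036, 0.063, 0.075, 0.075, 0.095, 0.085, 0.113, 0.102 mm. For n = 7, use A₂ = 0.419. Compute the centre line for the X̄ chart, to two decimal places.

26.54

X̄̄ = (26.546 + 26.537 + 26.509 + 26.562 + 26.560 + 26.551 + 26.527 + 26.538 + 26.532 + 26.532 + 26.559) / 11 = 291.9530 / 11 = 26.5412
CL = X̄̄ = 26.5412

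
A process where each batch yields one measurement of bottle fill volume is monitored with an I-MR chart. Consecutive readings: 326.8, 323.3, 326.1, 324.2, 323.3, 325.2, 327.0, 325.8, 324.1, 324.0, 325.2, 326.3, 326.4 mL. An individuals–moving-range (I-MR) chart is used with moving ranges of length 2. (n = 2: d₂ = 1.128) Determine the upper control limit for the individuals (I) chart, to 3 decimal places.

329.241

X̄ = (326.8 + 323.3 + 326.1 + 324.2 + 323.3 + 325.2 + 327.0 + 325.8 + 324.1 + 324.0 + 325.2 + 326.3 + 326.4) / 13 = 325.2077
Moving ranges: 3.5, 2.8, 1.9, 0.9, 1.9, 1.8, 1.2, 1.7, 0.1, 1.2, 1.1, 0.1; M̄R̄ = 18.2000 / 12 = 1.5167
UCL = X̄ + 3·M̄R̄/d₂ = 325.2077 + 3 × 1.5167 / 1.128 = 329.2414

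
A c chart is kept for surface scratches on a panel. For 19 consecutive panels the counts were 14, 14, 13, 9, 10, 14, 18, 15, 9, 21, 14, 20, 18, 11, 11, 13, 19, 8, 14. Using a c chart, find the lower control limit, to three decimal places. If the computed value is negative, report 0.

c̄ = (14 + 14 + 13 + 9 + 10 + 14 + 18 + 15 + 9 + 21 + 14 + 20 + 18 + 11 + 11 + 13 + 19 + 8 + 14) / 19 = 265 / 19 = 13.9474
LCL = c̄ − 3√c̄ = 13.9474 − 3 × 3.7346 = 2.7435

2.744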